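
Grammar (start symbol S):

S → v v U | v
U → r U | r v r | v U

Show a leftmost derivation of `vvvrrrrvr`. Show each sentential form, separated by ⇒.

S ⇒ vvU   [S → v v U]
vvU ⇒ vvvU   [U → v U]
vvvU ⇒ vvvrU   [U → r U]
vvvrU ⇒ vvvrrU   [U → r U]
vvvrrU ⇒ vvvrrrU   [U → r U]
vvvrrrU ⇒ vvvrrrrvr   [U → r v r]

S⇒vvU⇒vvvU⇒vvvrU⇒vvvrrU⇒vvvrrrU⇒vvvrrrrvr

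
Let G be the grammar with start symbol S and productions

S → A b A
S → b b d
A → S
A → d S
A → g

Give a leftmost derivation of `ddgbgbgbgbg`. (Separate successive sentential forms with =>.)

S=>AbA=>dSbA=>dAbAbA=>ddSbAbA=>ddAbAbAbA=>ddSbAbAbA=>ddAbAbAbAbA=>ddgbAbAbAbA=>ddgbgbAbAbA=>ddgbgbgbAbA=>ddgbgbgbgbA=>ddgbgbgbgbg

S => AbA   [S → A b A]
AbA => dSbA   [A → d S]
dSbA => dAbAbA   [S → A b A]
dAbAbA => ddSbAbA   [A → d S]
ddSbAbA => ddAbAbAbA   [S → A b A]
ddAbAbAbA => ddSbAbAbA   [A → S]
ddSbAbAbA => ddAbAbAbAbA   [S → A b A]
ddAbAbAbAbA => ddgbAbAbAbA   [A → g]
ddgbAbAbAbA => ddgbgbAbAbA   [A → g]
ddgbgbAbAbA => ddgbgbgbAbA   [A → g]
ddgbgbgbAbA => ddgbgbgbgbA   [A → g]
ddgbgbgbgbA => ddgbgbgbgbg   [A → g]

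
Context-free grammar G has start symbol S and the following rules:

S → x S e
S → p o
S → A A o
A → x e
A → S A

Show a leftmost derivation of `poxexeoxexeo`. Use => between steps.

S => AAo => SAAo => AAoAAo => SAAoAAo => poAAoAAo => poxeAoAAo => poxexeoAAo => poxexeoxeAo => poxexeoxexeo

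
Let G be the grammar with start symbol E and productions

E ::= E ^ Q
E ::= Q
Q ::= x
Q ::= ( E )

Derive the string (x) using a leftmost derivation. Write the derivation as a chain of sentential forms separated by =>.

E => Q => (E) => (Q) => (x)

E => Q   [E ::= Q]
Q => (E)   [Q ::= ( E )]
(E) => (Q)   [E ::= Q]
(Q) => (x)   [Q ::= x]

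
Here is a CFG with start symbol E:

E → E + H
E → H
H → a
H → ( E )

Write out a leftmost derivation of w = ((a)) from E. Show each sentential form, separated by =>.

E => H   [E → H]
H => (E)   [H → ( E )]
(E) => (H)   [E → H]
(H) => ((E))   [H → ( E )]
((E)) => ((H))   [E → H]
((H)) => ((a))   [H → a]

E => H => (E) => (H) => ((E)) => ((H)) => ((a))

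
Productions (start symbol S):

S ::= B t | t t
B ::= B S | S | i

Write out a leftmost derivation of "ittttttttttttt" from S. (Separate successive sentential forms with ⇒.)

S⇒Bt⇒BSt⇒BSSt⇒BSSSt⇒BSSSSt⇒BSSSSSt⇒BSSSSSSt⇒iSSSSSSt⇒ittSSSSSt⇒ittttSSSSt⇒ittttttSSSt⇒ittttttttSSt⇒ittttttttttSt⇒ittttttttttttt

S ⇒ Bt   [S ::= B t]
Bt ⇒ BSt   [B ::= B S]
BSt ⇒ BSSt   [B ::= B S]
BSSt ⇒ BSSSt   [B ::= B S]
BSSSt ⇒ BSSSSt   [B ::= B S]
BSSSSt ⇒ BSSSSSt   [B ::= B S]
BSSSSSt ⇒ BSSSSSSt   [B ::= B S]
BSSSSSSt ⇒ iSSSSSSt   [B ::= i]
iSSSSSSt ⇒ ittSSSSSt   [S ::= t t]
ittSSSSSt ⇒ ittttSSSSt   [S ::= t t]
ittttSSSSt ⇒ ittttttSSSt   [S ::= t t]
ittttttSSSt ⇒ ittttttttSSt   [S ::= t t]
ittttttttSSt ⇒ ittttttttttSt   [S ::= t t]
ittttttttttSt ⇒ ittttttttttttt   [S ::= t t]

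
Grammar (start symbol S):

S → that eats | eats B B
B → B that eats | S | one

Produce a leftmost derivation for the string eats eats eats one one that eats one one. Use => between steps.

S => eats B B   [S → eats B B]
eats B B => eats S B   [B → S]
eats S B => eats eats B B B   [S → eats B B]
eats eats B B B => eats eats S B B   [B → S]
eats eats S B B => eats eats eats B B B B   [S → eats B B]
eats eats eats B B B B => eats eats eats one B B B   [B → one]
eats eats eats one B B B => eats eats eats one B that eats B B   [B → B that eats]
eats eats eats one B that eats B B => eats eats eats one one that eats B B   [B → one]
eats eats eats one one that eats B B => eats eats eats one one that eats one B   [B → one]
eats eats eats one one that eats one B => eats eats eats one one that eats one one   [B → one]

S => eats B B => eats S B => eats eats B B B => eats eats S B B => eats eats eats B B B B => eats eats eats one B B B => eats eats eats one B that eats B B => eats eats eats one one that eats B B => eats eats eats one one that eats one B => eats eats eats one one that eats one one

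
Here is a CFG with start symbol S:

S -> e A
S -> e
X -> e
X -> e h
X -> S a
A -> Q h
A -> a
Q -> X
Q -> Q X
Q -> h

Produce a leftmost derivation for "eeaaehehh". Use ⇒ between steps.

S ⇒ eA   [S -> e A]
eA ⇒ eQh   [A -> Q h]
eQh ⇒ eQXh   [Q -> Q X]
eQXh ⇒ eQXXh   [Q -> Q X]
eQXXh ⇒ eXXXh   [Q -> X]
eXXXh ⇒ eSaXXh   [X -> S a]
eSaXXh ⇒ eeAaXXh   [S -> e A]
eeAaXXh ⇒ eeaaXXh   [A -> a]
eeaaXXh ⇒ eeaaehXh   [X -> e h]
eeaaehXh ⇒ eeaaehehh   [X -> e h]

S ⇒ eA ⇒ eQh ⇒ eQXh ⇒ eQXXh ⇒ eXXXh ⇒ eSaXXh ⇒ eeAaXXh ⇒ eeaaXXh ⇒ eeaaehXh ⇒ eeaaehehh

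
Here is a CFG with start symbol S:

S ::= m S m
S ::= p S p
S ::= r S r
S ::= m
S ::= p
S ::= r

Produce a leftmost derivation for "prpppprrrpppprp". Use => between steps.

S=>pSp=>prSrp=>prpSprp=>prppSpprp=>prpppSppprp=>prppppSpppprp=>prpppprSrpppprp=>prpppprrrpppprp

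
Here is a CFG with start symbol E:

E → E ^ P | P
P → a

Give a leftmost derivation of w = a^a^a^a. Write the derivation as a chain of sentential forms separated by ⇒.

E ⇒ E^P   [E → E ^ P]
E^P ⇒ E^P^P   [E → E ^ P]
E^P^P ⇒ E^P^P^P   [E → E ^ P]
E^P^P^P ⇒ P^P^P^P   [E → P]
P^P^P^P ⇒ a^P^P^P   [P → a]
a^P^P^P ⇒ a^a^P^P   [P → a]
a^a^P^P ⇒ a^a^a^P   [P → a]
a^a^a^P ⇒ a^a^a^a   [P → a]

E ⇒ E^P ⇒ E^P^P ⇒ E^P^P^P ⇒ P^P^P^P ⇒ a^P^P^P ⇒ a^a^P^P ⇒ a^a^a^P ⇒ a^a^a^a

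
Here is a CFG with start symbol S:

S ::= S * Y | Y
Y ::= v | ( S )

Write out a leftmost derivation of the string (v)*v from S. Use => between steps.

S=>S*Y=>Y*Y=>(S)*Y=>(Y)*Y=>(v)*Y=>(v)*v

S => S*Y   [S ::= S * Y]
S*Y => Y*Y   [S ::= Y]
Y*Y => (S)*Y   [Y ::= ( S )]
(S)*Y => (Y)*Y   [S ::= Y]
(Y)*Y => (v)*Y   [Y ::= v]
(v)*Y => (v)*v   [Y ::= v]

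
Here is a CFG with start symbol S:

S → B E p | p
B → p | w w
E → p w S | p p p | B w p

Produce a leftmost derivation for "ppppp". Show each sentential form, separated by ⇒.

S ⇒ BEp ⇒ pEp ⇒ ppppp

S ⇒ BEp   [S → B E p]
BEp ⇒ pEp   [B → p]
pEp ⇒ ppppp   [E → p p p]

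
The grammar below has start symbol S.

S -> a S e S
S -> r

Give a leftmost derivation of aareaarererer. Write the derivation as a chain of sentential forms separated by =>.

S => aSeS   [S -> a S e S]
aSeS => aaSeSeS   [S -> a S e S]
aaSeSeS => aareSeS   [S -> r]
aareSeS => aareaSeSeS   [S -> a S e S]
aareaSeSeS => aareaaSeSeSeS   [S -> a S e S]
aareaaSeSeSeS => aareaareSeSeS   [S -> r]
aareaareSeSeS => aareaarereSeS   [S -> r]
aareaarereSeS => aareaarerereS   [S -> r]
aareaarerereS => aareaarererer   [S -> r]

S => aSeS => aaSeSeS => aareSeS => aareaSeSeS => aareaaSeSeSeS => aareaareSeSeS => aareaarereSeS => aareaarerereS => aareaarererer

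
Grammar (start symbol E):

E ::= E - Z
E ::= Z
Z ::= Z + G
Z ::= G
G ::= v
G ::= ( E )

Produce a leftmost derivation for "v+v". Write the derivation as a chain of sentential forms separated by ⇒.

E ⇒ Z ⇒ Z+G ⇒ G+G ⇒ v+G ⇒ v+v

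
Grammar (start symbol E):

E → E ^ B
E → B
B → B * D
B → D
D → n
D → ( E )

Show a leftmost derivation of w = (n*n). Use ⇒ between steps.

E ⇒ B   [E → B]
B ⇒ D   [B → D]
D ⇒ (E)   [D → ( E )]
(E) ⇒ (B)   [E → B]
(B) ⇒ (B*D)   [B → B * D]
(B*D) ⇒ (D*D)   [B → D]
(D*D) ⇒ (n*D)   [D → n]
(n*D) ⇒ (n*n)   [D → n]

E ⇒ B ⇒ D ⇒ (E) ⇒ (B) ⇒ (B*D) ⇒ (D*D) ⇒ (n*D) ⇒ (n*n)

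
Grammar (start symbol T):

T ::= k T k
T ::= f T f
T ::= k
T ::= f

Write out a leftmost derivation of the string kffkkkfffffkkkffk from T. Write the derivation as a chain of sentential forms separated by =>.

T => kTk   [T ::= k T k]
kTk => kfTfk   [T ::= f T f]
kfTfk => kffTffk   [T ::= f T f]
kffTffk => kffkTkffk   [T ::= k T k]
kffkTkffk => kffkkTkkffk   [T ::= k T k]
kffkkTkkffk => kffkkkTkkkffk   [T ::= k T k]
kffkkkTkkkffk => kffkkkfTfkkkffk   [T ::= f T f]
kffkkkfTfkkkffk => kffkkkffTffkkkffk   [T ::= f T f]
kffkkkffTffkkkffk => kffkkkfffffkkkffk   [T ::= f]

T => kTk => kfTfk => kffTffk => kffkTkffk => kffkkTkkffk => kffkkkTkkkffk => kffkkkfTfkkkffk => kffkkkffTffkkkffk => kffkkkfffffkkkffk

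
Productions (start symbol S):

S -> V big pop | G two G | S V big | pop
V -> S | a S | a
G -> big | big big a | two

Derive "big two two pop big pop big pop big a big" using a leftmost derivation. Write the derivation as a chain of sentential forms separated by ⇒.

S ⇒ S V big ⇒ S V big V big ⇒ G two G V big V big ⇒ big two G V big V big ⇒ big two two V big V big ⇒ big two two S big V big ⇒ big two two V big pop big V big ⇒ big two two S big pop big V big ⇒ big two two V big pop big pop big V big ⇒ big two two S big pop big pop big V big ⇒ big two two pop big pop big pop big V big ⇒ big two two pop big pop big pop big a big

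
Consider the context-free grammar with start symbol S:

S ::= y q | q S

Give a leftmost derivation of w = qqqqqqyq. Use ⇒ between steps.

S ⇒ qS   [S ::= q S]
qS ⇒ qqS   [S ::= q S]
qqS ⇒ qqqS   [S ::= q S]
qqqS ⇒ qqqqS   [S ::= q S]
qqqqS ⇒ qqqqqS   [S ::= q S]
qqqqqS ⇒ qqqqqqS   [S ::= q S]
qqqqqqS ⇒ qqqqqqyq   [S ::= y q]

S⇒qS⇒qqS⇒qqqS⇒qqqqS⇒qqqqqS⇒qqqqqqS⇒qqqqqqyq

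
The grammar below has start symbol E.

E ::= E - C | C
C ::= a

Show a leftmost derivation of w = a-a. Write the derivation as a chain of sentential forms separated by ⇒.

E⇒E-C⇒C-C⇒a-C⇒a-a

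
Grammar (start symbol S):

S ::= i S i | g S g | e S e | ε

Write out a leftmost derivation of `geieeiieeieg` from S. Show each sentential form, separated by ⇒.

S ⇒ gSg ⇒ geSeg ⇒ geiSieg ⇒ geieSeieg ⇒ geieeSeeieg ⇒ geieeiSieeieg ⇒ geieeiieeieg

S ⇒ gSg   [S ::= g S g]
gSg ⇒ geSeg   [S ::= e S e]
geSeg ⇒ geiSieg   [S ::= i S i]
geiSieg ⇒ geieSeieg   [S ::= e S e]
geieSeieg ⇒ geieeSeeieg   [S ::= e S e]
geieeSeeieg ⇒ geieeiSieeieg   [S ::= i S i]
geieeiSieeieg ⇒ geieeiieeieg   [S ::= ε]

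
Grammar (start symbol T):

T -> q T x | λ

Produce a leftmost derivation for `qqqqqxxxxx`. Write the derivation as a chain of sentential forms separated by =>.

T => qTx => qqTxx => qqqTxxx => qqqqTxxxx => qqqqqTxxxxx => qqqqqxxxxx

T => qTx   [T -> q T x]
qTx => qqTxx   [T -> q T x]
qqTxx => qqqTxxx   [T -> q T x]
qqqTxxx => qqqqTxxxx   [T -> q T x]
qqqqTxxxx => qqqqqTxxxxx   [T -> q T x]
qqqqqTxxxxx => qqqqqxxxxx   [T -> λ]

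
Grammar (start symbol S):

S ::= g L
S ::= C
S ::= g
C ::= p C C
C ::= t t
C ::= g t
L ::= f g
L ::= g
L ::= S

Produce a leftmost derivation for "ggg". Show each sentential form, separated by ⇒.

S ⇒ gL   [S ::= g L]
gL ⇒ gS   [L ::= S]
gS ⇒ ggL   [S ::= g L]
ggL ⇒ ggg   [L ::= g]

S ⇒ gL ⇒ gS ⇒ ggL ⇒ ggg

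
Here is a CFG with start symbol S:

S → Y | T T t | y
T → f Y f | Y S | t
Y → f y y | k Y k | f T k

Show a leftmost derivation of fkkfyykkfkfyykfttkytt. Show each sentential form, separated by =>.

S => TTt   [S → T T t]
TTt => YSTt   [T → Y S]
YSTt => fTkSTt   [Y → f T k]
fTkSTt => fYSkSTt   [T → Y S]
fYSkSTt => fkYkSkSTt   [Y → k Y k]
fkYkSkSTt => fkkYkkSkSTt   [Y → k Y k]
fkkYkkSkSTt => fkkfyykkSkSTt   [Y → f y y]
fkkfyykkSkSTt => fkkfyykkTTtkSTt   [S → T T t]
fkkfyykkTTtkSTt => fkkfyykkfYfTtkSTt   [T → f Y f]
fkkfyykkfYfTtkSTt => fkkfyykkfkYkfTtkSTt   [Y → k Y k]
fkkfyykkfkYkfTtkSTt => fkkfyykkfkfyykfTtkSTt   [Y → f y y]
fkkfyykkfkfyykfTtkSTt => fkkfyykkfkfyykfttkSTt   [T → t]
fkkfyykkfkfyykfttkSTt => fkkfyykkfkfyykfttkyTt   [S → y]
fkkfyykkfkfyykfttkyTt => fkkfyykkfkfyykfttkytt   [T → t]

S => TTt => YSTt => fTkSTt => fYSkSTt => fkYkSkSTt => fkkYkkSkSTt => fkkfyykkSkSTt => fkkfyykkTTtkSTt => fkkfyykkfYfTtkSTt => fkkfyykkfkYkfTtkSTt => fkkfyykkfkfyykfTtkSTt => fkkfyykkfkfyykfttkSTt => fkkfyykkfkfyykfttkyTt => fkkfyykkfkfyykfttkytt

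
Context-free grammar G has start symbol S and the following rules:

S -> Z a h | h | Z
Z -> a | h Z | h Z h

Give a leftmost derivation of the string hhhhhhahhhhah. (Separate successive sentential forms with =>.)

S=>Zah=>hZhah=>hhZhhah=>hhhZhhah=>hhhhZhhah=>hhhhhZhhhah=>hhhhhhZhhhhah=>hhhhhhahhhhah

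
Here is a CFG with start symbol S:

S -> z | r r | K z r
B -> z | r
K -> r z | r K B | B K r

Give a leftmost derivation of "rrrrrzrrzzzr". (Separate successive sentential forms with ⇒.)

S ⇒ Kzr ⇒ rKBzr ⇒ rrKBBzr ⇒ rrBKrBBzr ⇒ rrrKrBBzr ⇒ rrrrKBrBBzr ⇒ rrrrrzBrBBzr ⇒ rrrrrzrrBBzr ⇒ rrrrrzrrzBzr ⇒ rrrrrzrrzzzr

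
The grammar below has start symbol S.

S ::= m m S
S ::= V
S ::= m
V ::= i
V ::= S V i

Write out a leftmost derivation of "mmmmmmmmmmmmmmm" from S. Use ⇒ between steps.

S ⇒ mmS ⇒ mmmmS ⇒ mmmmmmS ⇒ mmmmmmmmS ⇒ mmmmmmmmmmS ⇒ mmmmmmmmmmmmS ⇒ mmmmmmmmmmmmmmS ⇒ mmmmmmmmmmmmmmm

S ⇒ mmS   [S ::= m m S]
mmS ⇒ mmmmS   [S ::= m m S]
mmmmS ⇒ mmmmmmS   [S ::= m m S]
mmmmmmS ⇒ mmmmmmmmS   [S ::= m m S]
mmmmmmmmS ⇒ mmmmmmmmmmS   [S ::= m m S]
mmmmmmmmmmS ⇒ mmmmmmmmmmmmS   [S ::= m m S]
mmmmmmmmmmmmS ⇒ mmmmmmmmmmmmmmS   [S ::= m m S]
mmmmmmmmmmmmmmS ⇒ mmmmmmmmmmmmmmm   [S ::= m]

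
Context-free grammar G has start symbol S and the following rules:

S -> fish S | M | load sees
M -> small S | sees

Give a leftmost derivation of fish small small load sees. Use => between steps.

S => fish S => fish M => fish small S => fish small M => fish small small S => fish small small load sees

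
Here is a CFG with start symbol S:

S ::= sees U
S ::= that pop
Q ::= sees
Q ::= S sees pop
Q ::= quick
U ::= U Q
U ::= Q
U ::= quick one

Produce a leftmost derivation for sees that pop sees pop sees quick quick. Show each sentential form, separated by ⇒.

S ⇒ sees U ⇒ sees U Q ⇒ sees U Q Q ⇒ sees U Q Q Q ⇒ sees Q Q Q Q ⇒ sees S sees pop Q Q Q ⇒ sees that pop sees pop Q Q Q ⇒ sees that pop sees pop sees Q Q ⇒ sees that pop sees pop sees quick Q ⇒ sees that pop sees pop sees quick quick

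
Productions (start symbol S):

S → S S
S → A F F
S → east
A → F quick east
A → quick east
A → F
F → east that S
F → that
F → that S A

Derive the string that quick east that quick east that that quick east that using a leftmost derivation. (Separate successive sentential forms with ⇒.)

S ⇒ A F F ⇒ F quick east F F ⇒ that quick east F F ⇒ that quick east that S A F ⇒ that quick east that A F F A F ⇒ that quick east that quick east F F A F ⇒ that quick east that quick east that F A F ⇒ that quick east that quick east that that A F ⇒ that quick east that quick east that that quick east F ⇒ that quick east that quick east that that quick east that

S ⇒ A F F   [S → A F F]
A F F ⇒ F quick east F F   [A → F quick east]
F quick east F F ⇒ that quick east F F   [F → that]
that quick east F F ⇒ that quick east that S A F   [F → that S A]
that quick east that S A F ⇒ that quick east that A F F A F   [S → A F F]
that quick east that A F F A F ⇒ that quick east that quick east F F A F   [A → quick east]
that quick east that quick east F F A F ⇒ that quick east that quick east that F A F   [F → that]
that quick east that quick east that F A F ⇒ that quick east that quick east that that A F   [F → that]
that quick east that quick east that that A F ⇒ that quick east that quick east that that quick east F   [A → quick east]
that quick east that quick east that that quick east F ⇒ that quick east that quick east that that quick east that   [F → that]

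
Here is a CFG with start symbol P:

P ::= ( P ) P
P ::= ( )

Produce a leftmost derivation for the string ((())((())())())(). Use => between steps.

P=>(P)P=>((P)P)P=>((())P)P=>((())(P)P)P=>((())((P)P)P)P=>((())((())P)P)P=>((())((())())P)P=>((())((())())())P=>((())((())())())()

P => (P)P   [P ::= ( P ) P]
(P)P => ((P)P)P   [P ::= ( P ) P]
((P)P)P => ((())P)P   [P ::= ( )]
((())P)P => ((())(P)P)P   [P ::= ( P ) P]
((())(P)P)P => ((())((P)P)P)P   [P ::= ( P ) P]
((())((P)P)P)P => ((())((())P)P)P   [P ::= ( )]
((())((())P)P)P => ((())((())())P)P   [P ::= ( )]
((())((())())P)P => ((())((())())())P   [P ::= ( )]
((())((())())())P => ((())((())())())()   [P ::= ( )]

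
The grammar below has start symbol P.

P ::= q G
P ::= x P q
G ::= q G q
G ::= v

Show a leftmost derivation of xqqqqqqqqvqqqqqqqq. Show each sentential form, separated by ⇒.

P ⇒ xPq ⇒ xqGq ⇒ xqqGqq ⇒ xqqqGqqq ⇒ xqqqqGqqqq ⇒ xqqqqqGqqqqq ⇒ xqqqqqqGqqqqqq ⇒ xqqqqqqqGqqqqqqq ⇒ xqqqqqqqqGqqqqqqqq ⇒ xqqqqqqqqvqqqqqqqq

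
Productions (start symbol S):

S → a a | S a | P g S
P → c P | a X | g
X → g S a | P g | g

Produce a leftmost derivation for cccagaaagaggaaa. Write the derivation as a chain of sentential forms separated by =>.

S=>Sa=>PgSa=>cPgSa=>ccPgSa=>cccPgSa=>cccaXgSa=>cccagSagSa=>cccagaaagSa=>cccagaaagPgSa=>cccagaaagaXgSa=>cccagaaagaggSa=>cccagaaagaggaaa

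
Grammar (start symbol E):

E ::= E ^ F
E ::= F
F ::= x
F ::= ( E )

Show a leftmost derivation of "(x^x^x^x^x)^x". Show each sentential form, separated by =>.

E=>E^F=>F^F=>(E)^F=>(E^F)^F=>(E^F^F)^F=>(E^F^F^F)^F=>(E^F^F^F^F)^F=>(F^F^F^F^F)^F=>(x^F^F^F^F)^F=>(x^x^F^F^F)^F=>(x^x^x^F^F)^F=>(x^x^x^x^F)^F=>(x^x^x^x^x)^F=>(x^x^x^x^x)^x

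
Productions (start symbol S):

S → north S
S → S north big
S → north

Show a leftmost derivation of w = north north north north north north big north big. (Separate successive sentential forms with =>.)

S => S north big => north S north big => north north S north big => north north S north big north big => north north north S north big north big => north north north north S north big north big => north north north north north north big north big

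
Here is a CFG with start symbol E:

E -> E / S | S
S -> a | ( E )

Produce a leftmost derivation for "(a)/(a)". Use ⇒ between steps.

E ⇒ E/S   [E -> E / S]
E/S ⇒ S/S   [E -> S]
S/S ⇒ (E)/S   [S -> ( E )]
(E)/S ⇒ (S)/S   [E -> S]
(S)/S ⇒ (a)/S   [S -> a]
(a)/S ⇒ (a)/(E)   [S -> ( E )]
(a)/(E) ⇒ (a)/(S)   [E -> S]
(a)/(S) ⇒ (a)/(a)   [S -> a]

E⇒E/S⇒S/S⇒(E)/S⇒(S)/S⇒(a)/S⇒(a)/(E)⇒(a)/(S)⇒(a)/(a)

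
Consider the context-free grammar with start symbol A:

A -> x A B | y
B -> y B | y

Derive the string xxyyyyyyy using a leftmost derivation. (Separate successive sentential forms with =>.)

A => xAB   [A -> x A B]
xAB => xxABB   [A -> x A B]
xxABB => xxyBB   [A -> y]
xxyBB => xxyyB   [B -> y]
xxyyB => xxyyyB   [B -> y B]
xxyyyB => xxyyyyB   [B -> y B]
xxyyyyB => xxyyyyyB   [B -> y B]
xxyyyyyB => xxyyyyyyB   [B -> y B]
xxyyyyyyB => xxyyyyyyy   [B -> y]

A=>xAB=>xxABB=>xxyBB=>xxyyB=>xxyyyB=>xxyyyyB=>xxyyyyyB=>xxyyyyyyB=>xxyyyyyyy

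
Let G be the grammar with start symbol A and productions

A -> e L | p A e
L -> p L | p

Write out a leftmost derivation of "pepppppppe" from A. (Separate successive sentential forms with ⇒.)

A ⇒ pAe ⇒ peLe ⇒ pepLe ⇒ peppLe ⇒ pepppLe ⇒ peppppLe ⇒ pepppppLe ⇒ peppppppLe ⇒ pepppppppe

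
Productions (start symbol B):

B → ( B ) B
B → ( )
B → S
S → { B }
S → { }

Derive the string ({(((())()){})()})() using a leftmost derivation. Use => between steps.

B => (B)B => (S)B => ({B})B => ({(B)B})B => ({((B)B)B})B => ({(((B)B)B)B})B => ({(((())B)B)B})B => ({(((())())B)B})B => ({(((())())S)B})B => ({(((())()){})B})B => ({(((())()){})()})B => ({(((())()){})()})()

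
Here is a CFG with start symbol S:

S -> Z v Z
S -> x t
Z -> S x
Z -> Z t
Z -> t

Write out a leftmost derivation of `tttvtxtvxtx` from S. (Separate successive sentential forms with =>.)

S => ZvZ => ZtvZ => SxtvZ => ZvZxtvZ => ZtvZxtvZ => ZttvZxtvZ => tttvZxtvZ => tttvtxtvZ => tttvtxtvSx => tttvtxtvxtx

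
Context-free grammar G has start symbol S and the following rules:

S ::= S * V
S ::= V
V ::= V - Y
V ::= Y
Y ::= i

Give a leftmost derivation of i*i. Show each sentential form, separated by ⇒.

S⇒S*V⇒V*V⇒Y*V⇒i*V⇒i*Y⇒i*i

S ⇒ S*V   [S ::= S * V]
S*V ⇒ V*V   [S ::= V]
V*V ⇒ Y*V   [V ::= Y]
Y*V ⇒ i*V   [Y ::= i]
i*V ⇒ i*Y   [V ::= Y]
i*Y ⇒ i*i   [Y ::= i]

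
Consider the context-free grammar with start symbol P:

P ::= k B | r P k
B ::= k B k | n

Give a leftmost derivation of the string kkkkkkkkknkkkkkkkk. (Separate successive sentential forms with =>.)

P => kB => kkBk => kkkBkk => kkkkBkkk => kkkkkBkkkk => kkkkkkBkkkkk => kkkkkkkBkkkkkk => kkkkkkkkBkkkkkkk => kkkkkkkkkBkkkkkkkk => kkkkkkkkknkkkkkkkk

P => kB   [P ::= k B]
kB => kkBk   [B ::= k B k]
kkBk => kkkBkk   [B ::= k B k]
kkkBkk => kkkkBkkk   [B ::= k B k]
kkkkBkkk => kkkkkBkkkk   [B ::= k B k]
kkkkkBkkkk => kkkkkkBkkkkk   [B ::= k B k]
kkkkkkBkkkkk => kkkkkkkBkkkkkk   [B ::= k B k]
kkkkkkkBkkkkkk => kkkkkkkkBkkkkkkk   [B ::= k B k]
kkkkkkkkBkkkkkkk => kkkkkkkkkBkkkkkkkk   [B ::= k B k]
kkkkkkkkkBkkkkkkkk => kkkkkkkkknkkkkkkkk   [B ::= n]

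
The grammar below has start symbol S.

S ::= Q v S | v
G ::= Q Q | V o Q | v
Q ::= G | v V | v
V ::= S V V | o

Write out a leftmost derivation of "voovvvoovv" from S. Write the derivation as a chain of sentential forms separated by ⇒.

S ⇒ QvS ⇒ vVvS ⇒ vSVVvS ⇒ vQvSVVvS ⇒ vGvSVVvS ⇒ vVoQvSVVvS ⇒ vooQvSVVvS ⇒ voovvSVVvS ⇒ voovvvVVvS ⇒ voovvvoVvS ⇒ voovvvoovS ⇒ voovvvoovv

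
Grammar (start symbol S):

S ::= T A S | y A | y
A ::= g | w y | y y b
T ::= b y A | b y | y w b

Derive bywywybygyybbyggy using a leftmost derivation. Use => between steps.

S => TAS => byAAS => bywyAS => bywywyS => bywywyTAS => bywywybyAAS => bywywybygAS => bywywybygyybS => bywywybygyybTAS => bywywybygyybbyAAS => bywywybygyybbygAS => bywywybygyybbyggS => bywywybygyybbyggy

S => TAS   [S ::= T A S]
TAS => byAAS   [T ::= b y A]
byAAS => bywyAS   [A ::= w y]
bywyAS => bywywyS   [A ::= w y]
bywywyS => bywywyTAS   [S ::= T A S]
bywywyTAS => bywywybyAAS   [T ::= b y A]
bywywybyAAS => bywywybygAS   [A ::= g]
bywywybygAS => bywywybygyybS   [A ::= y y b]
bywywybygyybS => bywywybygyybTAS   [S ::= T A S]
bywywybygyybTAS => bywywybygyybbyAAS   [T ::= b y A]
bywywybygyybbyAAS => bywywybygyybbygAS   [A ::= g]
bywywybygyybbygAS => bywywybygyybbyggS   [A ::= g]
bywywybygyybbyggS => bywywybygyybbyggy   [S ::= y]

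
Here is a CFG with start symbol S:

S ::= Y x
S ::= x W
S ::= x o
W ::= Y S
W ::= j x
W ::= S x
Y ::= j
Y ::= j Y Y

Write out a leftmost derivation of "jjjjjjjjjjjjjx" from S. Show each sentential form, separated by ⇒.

S⇒Yx⇒jYYx⇒jjYYYx⇒jjjYYYYx⇒jjjjYYYYYx⇒jjjjjYYYYYYx⇒jjjjjjYYYYYx⇒jjjjjjjYYYYYYx⇒jjjjjjjjYYYYYx⇒jjjjjjjjjYYYYx⇒jjjjjjjjjjYYYx⇒jjjjjjjjjjjYYx⇒jjjjjjjjjjjjYx⇒jjjjjjjjjjjjjx

S ⇒ Yx   [S ::= Y x]
Yx ⇒ jYYx   [Y ::= j Y Y]
jYYx ⇒ jjYYYx   [Y ::= j Y Y]
jjYYYx ⇒ jjjYYYYx   [Y ::= j Y Y]
jjjYYYYx ⇒ jjjjYYYYYx   [Y ::= j Y Y]
jjjjYYYYYx ⇒ jjjjjYYYYYYx   [Y ::= j Y Y]
jjjjjYYYYYYx ⇒ jjjjjjYYYYYx   [Y ::= j]
jjjjjjYYYYYx ⇒ jjjjjjjYYYYYYx   [Y ::= j Y Y]
jjjjjjjYYYYYYx ⇒ jjjjjjjjYYYYYx   [Y ::= j]
jjjjjjjjYYYYYx ⇒ jjjjjjjjjYYYYx   [Y ::= j]
jjjjjjjjjYYYYx ⇒ jjjjjjjjjjYYYx   [Y ::= j]
jjjjjjjjjjYYYx ⇒ jjjjjjjjjjjYYx   [Y ::= j]
jjjjjjjjjjjYYx ⇒ jjjjjjjjjjjjYx   [Y ::= j]
jjjjjjjjjjjjYx ⇒ jjjjjjjjjjjjjx   [Y ::= j]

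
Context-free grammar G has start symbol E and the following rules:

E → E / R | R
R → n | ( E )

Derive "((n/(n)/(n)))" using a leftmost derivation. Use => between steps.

E=>R=>(E)=>(R)=>((E))=>((E/R))=>((E/R/R))=>((R/R/R))=>((n/R/R))=>((n/(E)/R))=>((n/(R)/R))=>((n/(n)/R))=>((n/(n)/(E)))=>((n/(n)/(R)))=>((n/(n)/(n)))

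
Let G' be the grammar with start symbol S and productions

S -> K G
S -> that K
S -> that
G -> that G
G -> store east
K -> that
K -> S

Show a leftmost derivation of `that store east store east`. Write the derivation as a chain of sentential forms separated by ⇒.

S ⇒ K G ⇒ S G ⇒ K G G ⇒ that G G ⇒ that store east G ⇒ that store east store east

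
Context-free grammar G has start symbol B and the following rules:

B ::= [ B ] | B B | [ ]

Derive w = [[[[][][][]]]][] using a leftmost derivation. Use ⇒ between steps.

B ⇒ BB   [B ::= B B]
BB ⇒ [B]B   [B ::= [ B ]]
[B]B ⇒ [[B]]B   [B ::= [ B ]]
[[B]]B ⇒ [[[B]]]B   [B ::= [ B ]]
[[[B]]]B ⇒ [[[BB]]]B   [B ::= B B]
[[[BB]]]B ⇒ [[[BBB]]]B   [B ::= B B]
[[[BBB]]]B ⇒ [[[BBBB]]]B   [B ::= B B]
[[[BBBB]]]B ⇒ [[[[]BBB]]]B   [B ::= [ ]]
[[[[]BBB]]]B ⇒ [[[[][]BB]]]B   [B ::= [ ]]
[[[[][]BB]]]B ⇒ [[[[][][]B]]]B   [B ::= [ ]]
[[[[][][]B]]]B ⇒ [[[[][][][]]]]B   [B ::= [ ]]
[[[[][][][]]]]B ⇒ [[[[][][][]]]][]   [B ::= [ ]]

B ⇒ BB ⇒ [B]B ⇒ [[B]]B ⇒ [[[B]]]B ⇒ [[[BB]]]B ⇒ [[[BBB]]]B ⇒ [[[BBBB]]]B ⇒ [[[[]BBB]]]B ⇒ [[[[][]BB]]]B ⇒ [[[[][][]B]]]B ⇒ [[[[][][][]]]]B ⇒ [[[[][][][]]]][]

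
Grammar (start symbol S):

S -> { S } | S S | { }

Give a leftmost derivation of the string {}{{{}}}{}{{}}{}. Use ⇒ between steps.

S ⇒ SS ⇒ SSS ⇒ SSSS ⇒ {}SSS ⇒ {}SSSS ⇒ {}{S}SSS ⇒ {}{{S}}SSS ⇒ {}{{{}}}SSS ⇒ {}{{{}}}{}SS ⇒ {}{{{}}}{}{S}S ⇒ {}{{{}}}{}{{}}S ⇒ {}{{{}}}{}{{}}{}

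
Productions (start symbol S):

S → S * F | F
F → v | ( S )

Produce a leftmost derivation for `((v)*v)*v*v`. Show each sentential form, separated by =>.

S => S*F => S*F*F => F*F*F => (S)*F*F => (S*F)*F*F => (F*F)*F*F => ((S)*F)*F*F => ((F)*F)*F*F => ((v)*F)*F*F => ((v)*v)*F*F => ((v)*v)*v*F => ((v)*v)*v*v

S => S*F   [S → S * F]
S*F => S*F*F   [S → S * F]
S*F*F => F*F*F   [S → F]
F*F*F => (S)*F*F   [F → ( S )]
(S)*F*F => (S*F)*F*F   [S → S * F]
(S*F)*F*F => (F*F)*F*F   [S → F]
(F*F)*F*F => ((S)*F)*F*F   [F → ( S )]
((S)*F)*F*F => ((F)*F)*F*F   [S → F]
((F)*F)*F*F => ((v)*F)*F*F   [F → v]
((v)*F)*F*F => ((v)*v)*F*F   [F → v]
((v)*v)*F*F => ((v)*v)*v*F   [F → v]
((v)*v)*v*F => ((v)*v)*v*v   [F → v]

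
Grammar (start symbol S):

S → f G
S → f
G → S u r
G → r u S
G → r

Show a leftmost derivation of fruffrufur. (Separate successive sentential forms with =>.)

S => fG   [S → f G]
fG => fruS   [G → r u S]
fruS => frufG   [S → f G]
frufG => frufSur   [G → S u r]
frufSur => fruffGur   [S → f G]
fruffGur => fruffruSur   [G → r u S]
fruffruSur => fruffrufur   [S → f]

S => fG => fruS => frufG => frufSur => fruffGur => fruffruSur => fruffrufur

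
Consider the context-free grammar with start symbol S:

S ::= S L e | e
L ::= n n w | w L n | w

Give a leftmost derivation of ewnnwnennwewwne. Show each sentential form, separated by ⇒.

S ⇒ SLe ⇒ SLeLe ⇒ SLeLeLe ⇒ eLeLeLe ⇒ ewLneLeLe ⇒ ewnnwneLeLe ⇒ ewnnwnennweLe ⇒ ewnnwnennwewLne ⇒ ewnnwnennwewwne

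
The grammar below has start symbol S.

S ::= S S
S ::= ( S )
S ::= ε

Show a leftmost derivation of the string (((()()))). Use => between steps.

S => (S)   [S ::= ( S )]
(S) => (SS)   [S ::= S S]
(SS) => (SSS)   [S ::= S S]
(SSS) => ((S)SS)   [S ::= ( S )]
((S)SS) => ((SS)SS)   [S ::= S S]
((SS)SS) => (((S)S)SS)   [S ::= ( S )]
(((S)S)SS) => (((SS)S)SS)   [S ::= S S]
(((SS)S)SS) => ((((S)S)S)SS)   [S ::= ( S )]
((((S)S)S)SS) => (((()S)S)SS)   [S ::= ε]
(((()S)S)SS) => (((()(S))S)SS)   [S ::= ( S )]
(((()(S))S)SS) => (((()())S)SS)   [S ::= ε]
(((()())S)SS) => (((()()))SS)   [S ::= ε]
(((()()))SS) => (((()()))S)   [S ::= ε]
(((()()))S) => (((()())))   [S ::= ε]

S => (S) => (SS) => (SSS) => ((S)SS) => ((SS)SS) => (((S)S)SS) => (((SS)S)SS) => ((((S)S)S)SS) => (((()S)S)SS) => (((()(S))S)SS) => (((()())S)SS) => (((()()))SS) => (((()()))S) => (((()())))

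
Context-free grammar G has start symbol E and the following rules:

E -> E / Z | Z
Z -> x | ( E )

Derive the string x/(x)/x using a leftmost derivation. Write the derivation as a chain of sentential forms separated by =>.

E => E/Z   [E -> E / Z]
E/Z => E/Z/Z   [E -> E / Z]
E/Z/Z => Z/Z/Z   [E -> Z]
Z/Z/Z => x/Z/Z   [Z -> x]
x/Z/Z => x/(E)/Z   [Z -> ( E )]
x/(E)/Z => x/(Z)/Z   [E -> Z]
x/(Z)/Z => x/(x)/Z   [Z -> x]
x/(x)/Z => x/(x)/x   [Z -> x]

E => E/Z => E/Z/Z => Z/Z/Z => x/Z/Z => x/(E)/Z => x/(Z)/Z => x/(x)/Z => x/(x)/x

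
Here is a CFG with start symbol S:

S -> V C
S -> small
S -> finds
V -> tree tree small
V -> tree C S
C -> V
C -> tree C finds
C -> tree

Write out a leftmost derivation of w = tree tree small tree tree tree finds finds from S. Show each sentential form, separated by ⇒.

S ⇒ V C ⇒ tree tree small C ⇒ tree tree small V ⇒ tree tree small tree C S ⇒ tree tree small tree tree C finds S ⇒ tree tree small tree tree tree finds S ⇒ tree tree small tree tree tree finds finds

S ⇒ V C   [S -> V C]
V C ⇒ tree tree small C   [V -> tree tree small]
tree tree small C ⇒ tree tree small V   [C -> V]
tree tree small V ⇒ tree tree small tree C S   [V -> tree C S]
tree tree small tree C S ⇒ tree tree small tree tree C finds S   [C -> tree C finds]
tree tree small tree tree C finds S ⇒ tree tree small tree tree tree finds S   [C -> tree]
tree tree small tree tree tree finds S ⇒ tree tree small tree tree tree finds finds   [S -> finds]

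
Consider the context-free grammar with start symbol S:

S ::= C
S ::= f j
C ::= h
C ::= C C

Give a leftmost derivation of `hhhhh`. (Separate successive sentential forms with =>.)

S => C   [S ::= C]
C => CC   [C ::= C C]
CC => hC   [C ::= h]
hC => hCC   [C ::= C C]
hCC => hCCC   [C ::= C C]
hCCC => hCCCC   [C ::= C C]
hCCCC => hhCCC   [C ::= h]
hhCCC => hhhCC   [C ::= h]
hhhCC => hhhhC   [C ::= h]
hhhhC => hhhhh   [C ::= h]

S=>C=>CC=>hC=>hCC=>hCCC=>hCCCC=>hhCCC=>hhhCC=>hhhhC=>hhhhh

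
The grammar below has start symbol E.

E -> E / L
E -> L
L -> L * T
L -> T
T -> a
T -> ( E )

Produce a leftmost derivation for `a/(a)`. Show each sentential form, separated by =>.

E => E/L => L/L => T/L => a/L => a/T => a/(E) => a/(L) => a/(T) => a/(a)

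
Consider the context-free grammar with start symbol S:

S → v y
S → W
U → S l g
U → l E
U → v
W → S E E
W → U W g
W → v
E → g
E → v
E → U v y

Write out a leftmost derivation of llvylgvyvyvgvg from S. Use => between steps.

S => W => UWg => lEWg => lUvyWg => llEvyWg => llUvyvyWg => llSlgvyvyWg => llvylgvyvyWg => llvylgvyvySEEg => llvylgvyvyWEEg => llvylgvyvyvEEg => llvylgvyvyvgEg => llvylgvyvyvgvg

S => W   [S → W]
W => UWg   [W → U W g]
UWg => lEWg   [U → l E]
lEWg => lUvyWg   [E → U v y]
lUvyWg => llEvyWg   [U → l E]
llEvyWg => llUvyvyWg   [E → U v y]
llUvyvyWg => llSlgvyvyWg   [U → S l g]
llSlgvyvyWg => llvylgvyvyWg   [S → v y]
llvylgvyvyWg => llvylgvyvySEEg   [W → S E E]
llvylgvyvySEEg => llvylgvyvyWEEg   [S → W]
llvylgvyvyWEEg => llvylgvyvyvEEg   [W → v]
llvylgvyvyvEEg => llvylgvyvyvgEg   [E → g]
llvylgvyvyvgEg => llvylgvyvyvgvg   [E → v]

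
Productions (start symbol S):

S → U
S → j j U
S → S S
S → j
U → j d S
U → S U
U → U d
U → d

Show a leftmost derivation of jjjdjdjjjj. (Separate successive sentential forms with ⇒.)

S⇒SS⇒SSS⇒SSSS⇒SSSSS⇒jjUSSSS⇒jjjdSSSSS⇒jjjdUSSSS⇒jjjdSUSSSS⇒jjjdjUSSSS⇒jjjdjdSSSS⇒jjjdjdjSSS⇒jjjdjdjjSS⇒jjjdjdjjjS⇒jjjdjdjjjj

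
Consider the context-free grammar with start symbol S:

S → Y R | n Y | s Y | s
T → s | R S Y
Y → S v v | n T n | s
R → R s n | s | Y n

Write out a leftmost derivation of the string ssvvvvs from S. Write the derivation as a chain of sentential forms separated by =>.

S => YR   [S → Y R]
YR => SvvR   [Y → S v v]
SvvR => sYvvR   [S → s Y]
sYvvR => sSvvvvR   [Y → S v v]
sSvvvvR => ssvvvvR   [S → s]
ssvvvvR => ssvvvvs   [R → s]

S=>YR=>SvvR=>sYvvR=>sSvvvvR=>ssvvvvR=>ssvvvvs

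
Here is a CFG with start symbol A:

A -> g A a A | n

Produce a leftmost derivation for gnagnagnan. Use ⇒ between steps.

A ⇒ gAaA   [A -> g A a A]
gAaA ⇒ gnaA   [A -> n]
gnaA ⇒ gnagAaA   [A -> g A a A]
gnagAaA ⇒ gnagnaA   [A -> n]
gnagnaA ⇒ gnagnagAaA   [A -> g A a A]
gnagnagAaA ⇒ gnagnagnaA   [A -> n]
gnagnagnaA ⇒ gnagnagnan   [A -> n]

A ⇒ gAaA ⇒ gnaA ⇒ gnagAaA ⇒ gnagnaA ⇒ gnagnagAaA ⇒ gnagnagnaA ⇒ gnagnagnan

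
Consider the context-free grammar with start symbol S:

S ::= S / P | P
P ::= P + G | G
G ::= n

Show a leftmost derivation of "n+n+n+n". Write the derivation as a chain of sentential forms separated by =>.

S=>P=>P+G=>P+G+G=>P+G+G+G=>G+G+G+G=>n+G+G+G=>n+n+G+G=>n+n+n+G=>n+n+n+n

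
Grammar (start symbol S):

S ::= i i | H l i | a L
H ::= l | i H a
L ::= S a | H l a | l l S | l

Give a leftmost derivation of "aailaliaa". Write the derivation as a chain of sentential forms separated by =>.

S => aL => aSa => aaLa => aaSaa => aaHliaa => aaiHaliaa => aailaliaa

S => aL   [S ::= a L]
aL => aSa   [L ::= S a]
aSa => aaLa   [S ::= a L]
aaLa => aaSaa   [L ::= S a]
aaSaa => aaHliaa   [S ::= H l i]
aaHliaa => aaiHaliaa   [H ::= i H a]
aaiHaliaa => aailaliaa   [H ::= l]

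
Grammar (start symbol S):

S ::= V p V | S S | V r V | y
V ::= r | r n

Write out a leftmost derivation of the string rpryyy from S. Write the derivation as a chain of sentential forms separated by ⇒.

S⇒SS⇒VpVS⇒rpVS⇒rprS⇒rprSS⇒rpryS⇒rprySS⇒rpryyS⇒rpryyy

S ⇒ SS   [S ::= S S]
SS ⇒ VpVS   [S ::= V p V]
VpVS ⇒ rpVS   [V ::= r]
rpVS ⇒ rprS   [V ::= r]
rprS ⇒ rprSS   [S ::= S S]
rprSS ⇒ rpryS   [S ::= y]
rpryS ⇒ rprySS   [S ::= S S]
rprySS ⇒ rpryyS   [S ::= y]
rpryyS ⇒ rpryyy   [S ::= y]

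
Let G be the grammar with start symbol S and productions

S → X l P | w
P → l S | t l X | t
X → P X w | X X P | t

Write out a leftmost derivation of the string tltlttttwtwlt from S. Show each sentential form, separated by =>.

S=>XlP=>PXwlP=>tlXXwlP=>tlPXwXwlP=>tltlXXwXwlP=>tltlXXPXwXwlP=>tltltXPXwXwlP=>tltlttPXwXwlP=>tltltttXwXwlP=>tltlttttwXwlP=>tltlttttwtwlP=>tltlttttwtwlt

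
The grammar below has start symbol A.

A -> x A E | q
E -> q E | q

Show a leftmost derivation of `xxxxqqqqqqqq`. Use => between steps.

A => xAE   [A -> x A E]
xAE => xxAEE   [A -> x A E]
xxAEE => xxxAEEE   [A -> x A E]
xxxAEEE => xxxxAEEEE   [A -> x A E]
xxxxAEEEE => xxxxqEEEE   [A -> q]
xxxxqEEEE => xxxxqqEEEE   [E -> q E]
xxxxqqEEEE => xxxxqqqEEEE   [E -> q E]
xxxxqqqEEEE => xxxxqqqqEEEE   [E -> q E]
xxxxqqqqEEEE => xxxxqqqqqEEE   [E -> q]
xxxxqqqqqEEE => xxxxqqqqqqEE   [E -> q]
xxxxqqqqqqEE => xxxxqqqqqqqE   [E -> q]
xxxxqqqqqqqE => xxxxqqqqqqqq   [E -> q]

A => xAE => xxAEE => xxxAEEE => xxxxAEEEE => xxxxqEEEE => xxxxqqEEEE => xxxxqqqEEEE => xxxxqqqqEEEE => xxxxqqqqqEEE => xxxxqqqqqqEE => xxxxqqqqqqqE => xxxxqqqqqqqq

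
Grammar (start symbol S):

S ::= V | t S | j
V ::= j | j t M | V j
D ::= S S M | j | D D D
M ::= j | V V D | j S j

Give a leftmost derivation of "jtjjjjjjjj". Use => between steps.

S => V   [S ::= V]
V => Vj   [V ::= V j]
Vj => jtMj   [V ::= j t M]
jtMj => jtVVDj   [M ::= V V D]
jtVVDj => jtVjVDj   [V ::= V j]
jtVjVDj => jtVjjVDj   [V ::= V j]
jtVjjVDj => jtjjjVDj   [V ::= j]
jtjjjVDj => jtjjjVjDj   [V ::= V j]
jtjjjVjDj => jtjjjVjjDj   [V ::= V j]
jtjjjVjjDj => jtjjjjjjDj   [V ::= j]
jtjjjjjjDj => jtjjjjjjjj   [D ::= j]

S => V => Vj => jtMj => jtVVDj => jtVjVDj => jtVjjVDj => jtjjjVDj => jtjjjVjDj => jtjjjVjjDj => jtjjjjjjDj => jtjjjjjjjj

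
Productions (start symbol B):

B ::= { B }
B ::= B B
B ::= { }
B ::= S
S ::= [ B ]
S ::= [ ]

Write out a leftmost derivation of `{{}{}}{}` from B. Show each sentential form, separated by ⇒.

B⇒BB⇒{B}B⇒{BB}B⇒{{}B}B⇒{{}{}}B⇒{{}{}}{}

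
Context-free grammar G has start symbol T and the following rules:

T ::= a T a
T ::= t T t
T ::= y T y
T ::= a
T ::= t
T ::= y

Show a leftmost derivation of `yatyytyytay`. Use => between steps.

T => yTy => yaTay => yatTtay => yatyTytay => yatyyTyytay => yatyytyytay

T => yTy   [T ::= y T y]
yTy => yaTay   [T ::= a T a]
yaTay => yatTtay   [T ::= t T t]
yatTtay => yatyTytay   [T ::= y T y]
yatyTytay => yatyyTyytay   [T ::= y T y]
yatyyTyytay => yatyytyytay   [T ::= t]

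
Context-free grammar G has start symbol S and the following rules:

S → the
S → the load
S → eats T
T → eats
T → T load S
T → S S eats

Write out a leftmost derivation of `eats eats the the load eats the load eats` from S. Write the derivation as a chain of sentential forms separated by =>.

S => eats T   [S → eats T]
eats T => eats S S eats   [T → S S eats]
eats S S eats => eats eats T S eats   [S → eats T]
eats eats T S eats => eats eats S S eats S eats   [T → S S eats]
eats eats S S eats S eats => eats eats the S eats S eats   [S → the]
eats eats the S eats S eats => eats eats the the load eats S eats   [S → the load]
eats eats the the load eats S eats => eats eats the the load eats the load eats   [S → the load]

S => eats T => eats S S eats => eats eats T S eats => eats eats S S eats S eats => eats eats the S eats S eats => eats eats the the load eats S eats => eats eats the the load eats the load eats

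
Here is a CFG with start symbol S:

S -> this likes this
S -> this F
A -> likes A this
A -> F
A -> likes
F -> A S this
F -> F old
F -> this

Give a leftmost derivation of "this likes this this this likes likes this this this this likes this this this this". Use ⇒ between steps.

S ⇒ this F   [S -> this F]
this F ⇒ this A S this   [F -> A S this]
this A S this ⇒ this likes S this   [A -> likes]
this likes S this ⇒ this likes this F this   [S -> this F]
this likes this F this ⇒ this likes this A S this this   [F -> A S this]
this likes this A S this this ⇒ this likes this F S this this   [A -> F]
this likes this F S this this ⇒ this likes this this S this this   [F -> this]
this likes this this S this this ⇒ this likes this this this F this this   [S -> this F]
this likes this this this F this this ⇒ this likes this this this A S this this this   [F -> A S this]
this likes this this this A S this this this ⇒ this likes this this this likes A this S this this this   [A -> likes A this]
this likes this this this likes A this S this this this ⇒ this likes this this this likes likes A this this S this this this   [A -> likes A this]
this likes this this this likes likes A this this S this this this ⇒ this likes this this this likes likes F this this S this this this   [A -> F]
this likes this this this likes likes F this this S this this this ⇒ this likes this this this likes likes this this this S this this this   [F -> this]
this likes this this this likes likes this this this S this this this ⇒ this likes this this this likes likes this this this this likes this this this this   [S -> this likes this]

S ⇒ this F ⇒ this A S this ⇒ this likes S this ⇒ this likes this F this ⇒ this likes this A S this this ⇒ this likes this F S this this ⇒ this likes this this S this this ⇒ this likes this this this F this this ⇒ this likes this this this A S this this this ⇒ this likes this this this likes A this S this this this ⇒ this likes this this this likes likes A this this S this this this ⇒ this likes this this this likes likes F this this S this this this ⇒ this likes this this this likes likes this this this S this this this ⇒ this likes this this this likes likes this this this this likes this this this this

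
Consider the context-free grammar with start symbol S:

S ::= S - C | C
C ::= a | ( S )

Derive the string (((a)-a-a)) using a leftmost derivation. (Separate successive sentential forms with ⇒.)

S ⇒ C ⇒ (S) ⇒ (C) ⇒ ((S)) ⇒ ((S-C)) ⇒ ((S-C-C)) ⇒ ((C-C-C)) ⇒ (((S)-C-C)) ⇒ (((C)-C-C)) ⇒ (((a)-C-C)) ⇒ (((a)-a-C)) ⇒ (((a)-a-a))

S ⇒ C   [S ::= C]
C ⇒ (S)   [C ::= ( S )]
(S) ⇒ (C)   [S ::= C]
(C) ⇒ ((S))   [C ::= ( S )]
((S)) ⇒ ((S-C))   [S ::= S - C]
((S-C)) ⇒ ((S-C-C))   [S ::= S - C]
((S-C-C)) ⇒ ((C-C-C))   [S ::= C]
((C-C-C)) ⇒ (((S)-C-C))   [C ::= ( S )]
(((S)-C-C)) ⇒ (((C)-C-C))   [S ::= C]
(((C)-C-C)) ⇒ (((a)-C-C))   [C ::= a]
(((a)-C-C)) ⇒ (((a)-a-C))   [C ::= a]
(((a)-a-C)) ⇒ (((a)-a-a))   [C ::= a]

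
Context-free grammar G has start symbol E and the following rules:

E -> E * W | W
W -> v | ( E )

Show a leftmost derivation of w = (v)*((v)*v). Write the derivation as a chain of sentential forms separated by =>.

E => E*W   [E -> E * W]
E*W => W*W   [E -> W]
W*W => (E)*W   [W -> ( E )]
(E)*W => (W)*W   [E -> W]
(W)*W => (v)*W   [W -> v]
(v)*W => (v)*(E)   [W -> ( E )]
(v)*(E) => (v)*(E*W)   [E -> E * W]
(v)*(E*W) => (v)*(W*W)   [E -> W]
(v)*(W*W) => (v)*((E)*W)   [W -> ( E )]
(v)*((E)*W) => (v)*((W)*W)   [E -> W]
(v)*((W)*W) => (v)*((v)*W)   [W -> v]
(v)*((v)*W) => (v)*((v)*v)   [W -> v]

E => E*W => W*W => (E)*W => (W)*W => (v)*W => (v)*(E) => (v)*(E*W) => (v)*(W*W) => (v)*((E)*W) => (v)*((W)*W) => (v)*((v)*W) => (v)*((v)*v)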